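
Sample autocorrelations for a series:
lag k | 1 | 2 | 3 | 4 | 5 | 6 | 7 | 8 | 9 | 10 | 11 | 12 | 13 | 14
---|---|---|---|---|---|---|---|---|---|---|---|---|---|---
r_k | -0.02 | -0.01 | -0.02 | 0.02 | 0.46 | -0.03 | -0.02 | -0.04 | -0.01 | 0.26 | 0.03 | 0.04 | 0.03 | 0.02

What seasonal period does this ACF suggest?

The largest autocorrelation is r_5 = 0.46, with a weaker echo at lag 10 (0.26); the remaining lags stay at or below 0.04.
The dominant spike at lag 5 indicates a seasonal period of 5.

5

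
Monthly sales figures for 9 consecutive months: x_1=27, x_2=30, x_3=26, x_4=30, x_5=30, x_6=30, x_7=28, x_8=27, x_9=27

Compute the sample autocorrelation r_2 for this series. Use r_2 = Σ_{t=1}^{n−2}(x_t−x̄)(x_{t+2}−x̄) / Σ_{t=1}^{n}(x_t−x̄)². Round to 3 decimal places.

0.111

Mean x̄ = (27 + 30 + 26 + 30 + 30 + 30 + 28 + 27 + 27)/9 = 28.3333
Σ(x_t−x̄)(x_{t+2}−x̄) = (3.1111) + (2.7778) + (-3.8889) + (2.7778) + (-0.5556) + (-2.2222) + (0.4444) = 2.4444
Denominator Σ(x_t−x̄)² = 22.0000
r_2 = 2.4444 / 22.0000 = 0.111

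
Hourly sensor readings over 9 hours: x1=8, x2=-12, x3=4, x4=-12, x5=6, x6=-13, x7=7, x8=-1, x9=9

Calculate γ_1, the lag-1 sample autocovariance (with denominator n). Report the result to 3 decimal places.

Mean x̄ = (8 − 12 + 4 − 12 + 6 − 13 + 7 − 1 + 9)/9 = -0.4444
Σ_{t=1}^{8}(x_t−x̄)(x_{t+1}−x̄) = -458.5309
γ_1 = -458.5309 / 9 = -50.948

-50.948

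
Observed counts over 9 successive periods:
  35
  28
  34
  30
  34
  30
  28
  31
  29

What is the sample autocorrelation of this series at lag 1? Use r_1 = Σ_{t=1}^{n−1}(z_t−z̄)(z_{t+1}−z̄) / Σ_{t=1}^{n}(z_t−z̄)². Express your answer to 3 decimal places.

Mean z̄ = (35 + 28 + 34 + 30 + 34 + 30 + 28 + 31 + 29)/9 = 31.0000
Numerator Σ_{t=1}^{8}(z_t−z̄)(z_{t+1}−z̄) = -27.0000
Denominator Σ(z_t−z̄)² = 58.0000
r_1 = -27.0000 / 58.0000 = -0.466

-0.466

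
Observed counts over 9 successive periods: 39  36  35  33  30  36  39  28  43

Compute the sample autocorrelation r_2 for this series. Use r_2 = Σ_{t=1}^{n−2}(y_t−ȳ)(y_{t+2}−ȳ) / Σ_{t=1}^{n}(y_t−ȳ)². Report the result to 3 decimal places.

Mean ȳ = (39 + 36 + 35 + 33 + 30 + 36 + 39 + 28 + 43)/9 = 35.4444
Σ(y_t−ȳ)(y_{t+2}−ȳ) = (-1.5802) + (-1.3580) + (2.4198) + (-1.3580) + (-19.3580) + (-4.1358) + (26.8642) = 1.4938
Denominator Σ(y_t−ȳ)² = 174.2222
r_2 = 1.4938 / 174.2222 = 0.009

0.009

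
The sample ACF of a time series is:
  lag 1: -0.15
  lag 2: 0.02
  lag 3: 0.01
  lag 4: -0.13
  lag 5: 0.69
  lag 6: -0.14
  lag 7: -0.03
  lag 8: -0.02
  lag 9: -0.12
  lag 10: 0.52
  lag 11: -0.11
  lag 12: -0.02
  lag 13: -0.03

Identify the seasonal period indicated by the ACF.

The largest autocorrelation is r_5 = 0.69, with a weaker echo at lag 10 (0.52); the remaining lags stay at or below 0.02.
The dominant spike at lag 5 indicates a seasonal period of 5.

5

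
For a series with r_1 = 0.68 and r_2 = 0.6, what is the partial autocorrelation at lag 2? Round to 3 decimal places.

0.256

φ_{22} = (r_2 − r_1²) / (1 − r_1²)
r_1² = (0.68)² = 0.4624
Numerator = 0.6 − 0.4624 = 0.1376; denominator = 1 − 0.4624 = 0.5376
φ_{22} = 0.1376 / 0.5376 = 0.256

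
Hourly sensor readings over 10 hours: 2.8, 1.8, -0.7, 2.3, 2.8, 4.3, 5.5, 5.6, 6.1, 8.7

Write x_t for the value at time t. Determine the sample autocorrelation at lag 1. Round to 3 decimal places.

Mean x̄ = (2.8 + 1.8 − 0.7 + 2.3 + 2.8 + 4.3 + 5.5 + 5.6 + 6.1 + 8.7)/10 = 3.9200
Numerator Σ_{t=1}^{9}(x_t−x̄)(x_{t+1}−x̄) = 38.3796
Denominator Σ(x_t−x̄)² = 64.0360
r_1 = 38.3796 / 64.0360 = 0.599

0.599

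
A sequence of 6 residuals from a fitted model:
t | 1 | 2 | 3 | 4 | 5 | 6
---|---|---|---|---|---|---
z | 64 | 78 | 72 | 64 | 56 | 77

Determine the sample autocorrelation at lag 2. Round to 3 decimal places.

-0.378

Mean z̄ = (64 + 78 + 72 + 64 + 56 + 77)/6 = 68.5000
Deviations from mean: -4.5000, 9.5000, 3.5000, -4.5000, -12.5000, 8.5000
Σ(z_t−z̄)(z_{t+2}−z̄) = (-15.7500) + (-42.7500) + (-43.7500) + (-38.2500) = -140.5000
Denominator Σ(z_t−z̄)² = 371.5000
r_2 = -140.5000 / 371.5000 = -0.378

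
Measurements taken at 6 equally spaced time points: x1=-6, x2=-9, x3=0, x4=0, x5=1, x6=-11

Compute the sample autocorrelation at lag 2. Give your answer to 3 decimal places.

Mean x̄ = (-6 − 9 + 0 + 0 + 1 − 11)/6 = -4.1667
Deviations from mean: -1.8333, -4.8333, 4.1667, 4.1667, 5.1667, -6.8333
Σ(x_t−x̄)(x_{t+2}−x̄) = (-7.6389) + (-20.1389) + (21.5278) + (-28.4722) = -34.7222
Denominator Σ(x_t−x̄)² = 134.8333
r_2 = -34.7222 / 134.8333 = -0.258

-0.258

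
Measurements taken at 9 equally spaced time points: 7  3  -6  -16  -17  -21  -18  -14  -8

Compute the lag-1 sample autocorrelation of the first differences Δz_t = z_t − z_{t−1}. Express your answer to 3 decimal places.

First differences Δz: -4, -9, -10, -1, -4, 3, 4, 6
Mean of differences = -1.8750
Numerator Σ(Δz_t−Δz̄)(Δz_{t+1}−Δz̄) = 128.6094
Denominator Σ(Δz_t−Δz̄)² = 246.8750
r_1(Δz) = 128.6094 / 246.8750 = 0.521

0.521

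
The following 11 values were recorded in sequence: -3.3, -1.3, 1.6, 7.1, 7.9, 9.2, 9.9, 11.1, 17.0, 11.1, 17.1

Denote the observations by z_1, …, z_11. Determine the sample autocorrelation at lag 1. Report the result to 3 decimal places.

Mean z̄ = (-3.3 − 1.3 + 1.6 + 7.1 + 7.9 + 9.2 + 9.9 + 11.1 + 17.0 + 11.1 + 17.1)/11 = 7.9455
Numerator Σ_{t=1}^{10}(z_t−z̄)(z_{t+1}−z̄) = 262.6043
Denominator Σ(z_t−z̄)² = 444.0073
r_1 = 262.6043 / 444.0073 = 0.591

0.591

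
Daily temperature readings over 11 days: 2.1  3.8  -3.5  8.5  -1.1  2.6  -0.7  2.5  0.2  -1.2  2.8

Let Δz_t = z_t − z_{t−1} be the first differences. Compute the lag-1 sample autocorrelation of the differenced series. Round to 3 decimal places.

-0.807

First differences Δz: 1.7, -7.3, 12.0, -9.6, 3.7, -3.3, 3.2, -2.3, -1.4, 4.0
Mean of differences = 0.0700
Numerator Σ(Δz_t−Δz̄)(Δz_{t+1}−Δz̄) = -282.8949
Denominator Σ(Δz_t−Δz̄)² = 350.3610
r_1(Δz) = -282.8949 / 350.3610 = -0.807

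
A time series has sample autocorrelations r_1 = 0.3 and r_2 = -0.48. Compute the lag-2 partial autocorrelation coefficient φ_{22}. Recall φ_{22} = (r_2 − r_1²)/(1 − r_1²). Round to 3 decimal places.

φ_{22} = (r_2 − r_1²) / (1 − r_1²)
r_1² = (0.3)² = 0.09
Numerator = -0.48 − 0.0900 = -0.5700; denominator = 1 − 0.0900 = 0.9100
φ_{22} = -0.5700 / 0.9100 = -0.626

-0.626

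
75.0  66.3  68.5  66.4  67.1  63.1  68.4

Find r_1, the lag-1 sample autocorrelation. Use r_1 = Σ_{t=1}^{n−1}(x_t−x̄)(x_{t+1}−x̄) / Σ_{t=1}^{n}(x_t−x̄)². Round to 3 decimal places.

-0.140

Mean x̄ = (75.0 + 66.3 + 68.5 + 66.4 + 67.1 + 63.1 + 68.4)/7 = 67.8286
Deviations from mean: 7.1714, -1.5286, 0.6714, -1.4286, -0.7286, -4.7286, 0.5714
Numerator Σ_{t=1}^{6}(x_t−x̄)(x_{t+1}−x̄) = -11.1637
Denominator Σ(x_t−x̄)² = 79.4743
r_1 = -11.1637 / 79.4743 = -0.140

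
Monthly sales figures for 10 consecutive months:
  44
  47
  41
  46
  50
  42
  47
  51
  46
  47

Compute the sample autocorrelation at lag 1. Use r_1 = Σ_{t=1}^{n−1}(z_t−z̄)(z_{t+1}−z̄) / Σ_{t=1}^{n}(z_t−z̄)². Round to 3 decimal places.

-0.250

Mean z̄ = (44 + 47 + 41 + 46 + 50 + 42 + 47 + 51 + 46 + 47)/10 = 46.1000
Numerator Σ_{t=1}^{9}(z_t−z̄)(z_{t+1}−z̄) = -22.2100
Denominator Σ(z_t−z̄)² = 88.9000
r_1 = -22.2100 / 88.9000 = -0.250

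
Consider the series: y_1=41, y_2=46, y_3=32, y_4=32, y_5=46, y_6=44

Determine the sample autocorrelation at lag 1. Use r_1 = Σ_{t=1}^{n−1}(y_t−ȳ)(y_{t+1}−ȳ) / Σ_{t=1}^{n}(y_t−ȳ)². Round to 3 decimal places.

Mean ȳ = (41 + 46 + 32 + 32 + 46 + 44)/6 = 40.1667
Deviations from mean: 0.8333, 5.8333, -8.1667, -8.1667, 5.8333, 3.8333
Σ(y_t−ȳ)(y_{t+1}−ȳ) = (4.8611) + (-47.6389) + (66.6944) + (-47.6389) + (22.3611) = -1.3611
Denominator Σ(y_t−ȳ)² = 216.8333
r_1 = -1.3611 / 216.8333 = -0.006

-0.006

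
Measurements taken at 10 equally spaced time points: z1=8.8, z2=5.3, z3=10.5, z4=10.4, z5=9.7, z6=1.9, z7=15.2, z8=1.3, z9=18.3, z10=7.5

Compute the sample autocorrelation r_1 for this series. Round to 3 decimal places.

-0.721

Mean z̄ = (8.8 + 5.3 + 10.5 + 10.4 + 9.7 + 1.9 + 15.2 + 1.3 + 18.3 + 7.5)/10 = 8.8900
Numerator Σ_{t=1}^{9}(z_t−z̄)(z_{t+1}−z̄) = -183.9661
Denominator Σ(z_t−z̄)² = 255.1890
r_1 = -183.9661 / 255.1890 = -0.721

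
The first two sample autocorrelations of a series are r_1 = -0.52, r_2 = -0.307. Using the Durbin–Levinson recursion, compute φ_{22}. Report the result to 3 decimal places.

-0.791

φ_{22} = (r_2 − r_1²) / (1 − r_1²)
r_1² = (-0.52)² = 0.2704
Numerator = -0.307 − 0.2704 = -0.5774; denominator = 1 − 0.2704 = 0.7296
φ_{22} = -0.5774 / 0.7296 = -0.791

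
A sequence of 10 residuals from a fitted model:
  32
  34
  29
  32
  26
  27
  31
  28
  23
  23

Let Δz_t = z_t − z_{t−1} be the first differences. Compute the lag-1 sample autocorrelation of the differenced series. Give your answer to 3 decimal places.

-0.466

First differences Δz: 2, -5, 3, -6, 1, 4, -3, -5, 0
Mean of differences = -1.0000
Numerator Σ(Δz_t−Δz̄)(Δz_{t+1}−Δz̄) = -54.0000
Denominator Σ(Δz_t−Δz̄)² = 116.0000
r_1(Δz) = -54.0000 / 116.0000 = -0.466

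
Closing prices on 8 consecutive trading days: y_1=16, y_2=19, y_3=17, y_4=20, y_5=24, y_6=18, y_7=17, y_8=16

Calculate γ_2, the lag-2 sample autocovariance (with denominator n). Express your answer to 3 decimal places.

-1.363

Mean ȳ = (16 + 19 + 17 + 20 + 24 + 18 + 17 + 16)/8 = 18.3750
Σ_{t=1}^{6}(y_t−ȳ)(y_{t+2}−ȳ) = -10.9063
γ_2 = -10.9063 / 8 = -1.363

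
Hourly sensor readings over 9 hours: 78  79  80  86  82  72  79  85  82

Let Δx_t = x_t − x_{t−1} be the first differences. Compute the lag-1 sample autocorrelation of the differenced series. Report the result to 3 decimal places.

-0.107

First differences Δx: 1, 1, 6, -4, -10, 7, 6, -3
Mean of differences = 0.5000
Numerator Σ(Δx_t−Δx̄)(Δx_{t+1}−Δx̄) = -26.2500
Denominator Σ(Δx_t−Δx̄)² = 246.0000
r_1(Δx) = -26.2500 / 246.0000 = -0.107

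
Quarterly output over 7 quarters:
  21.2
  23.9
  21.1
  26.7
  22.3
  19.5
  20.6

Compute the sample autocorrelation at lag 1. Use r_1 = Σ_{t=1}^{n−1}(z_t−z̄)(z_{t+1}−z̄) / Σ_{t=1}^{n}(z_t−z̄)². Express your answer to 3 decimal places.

-0.113

Mean z̄ = (21.2 + 23.9 + 21.1 + 26.7 + 22.3 + 19.5 + 20.6)/7 = 22.1857
Deviations from mean: -0.9857, 1.7143, -1.0857, 4.5143, 0.1143, -2.6857, -1.5857
Σ(z_t−z̄)(z_{t+1}−z̄) = (-1.6898) + (-1.8612) + (-4.9012) + (0.5159) + (-0.3069) + (4.2588) = -3.9845
Denominator Σ(z_t−z̄)² = 35.2086
r_1 = -3.9845 / 35.2086 = -0.113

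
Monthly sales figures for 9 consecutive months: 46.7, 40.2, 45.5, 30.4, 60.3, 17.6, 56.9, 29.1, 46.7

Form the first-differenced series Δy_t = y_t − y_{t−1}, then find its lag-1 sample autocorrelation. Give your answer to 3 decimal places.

First differences Δy: -6.5, 5.3, -15.1, 29.9, -42.7, 39.3, -27.8, 17.6
Mean of differences = 0.0000
Numerator Σ(Δy_t−Δȳ)(Δy_{t+1}−Δȳ) = -5102.6300
Denominator Σ(Δy_t−Δȳ)² = 5642.7400
r_1(Δy) = -5102.6300 / 5642.7400 = -0.904

-0.904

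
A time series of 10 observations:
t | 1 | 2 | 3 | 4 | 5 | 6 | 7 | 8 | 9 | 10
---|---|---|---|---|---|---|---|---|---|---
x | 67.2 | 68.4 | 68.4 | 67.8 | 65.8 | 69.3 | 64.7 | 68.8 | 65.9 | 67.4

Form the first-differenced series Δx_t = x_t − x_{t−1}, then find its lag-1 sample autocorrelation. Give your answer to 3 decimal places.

First differences Δx: 1.2, 0.0, -0.6, -2.0, 3.5, -4.6, 4.1, -2.9, 1.5
Mean of differences = 0.0222
Numerator Σ(Δx_t−Δx̄)(Δx_{t+1}−Δx̄) = -56.9449
Denominator Σ(Δx_t−Δx̄)² = 66.6756
r_1(Δx) = -56.9449 / 66.6756 = -0.854

-0.854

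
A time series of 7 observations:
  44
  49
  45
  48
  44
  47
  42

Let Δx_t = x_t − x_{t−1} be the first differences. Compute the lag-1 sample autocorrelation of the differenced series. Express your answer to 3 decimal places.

-0.723

First differences Δx: 5, -4, 3, -4, 3, -5
Mean of differences = -0.3333
Numerator Σ(Δx_t−Δx̄)(Δx_{t+1}−Δx̄) = -71.7778
Denominator Σ(Δx_t−Δx̄)² = 99.3333
r_1(Δx) = -71.7778 / 99.3333 = -0.723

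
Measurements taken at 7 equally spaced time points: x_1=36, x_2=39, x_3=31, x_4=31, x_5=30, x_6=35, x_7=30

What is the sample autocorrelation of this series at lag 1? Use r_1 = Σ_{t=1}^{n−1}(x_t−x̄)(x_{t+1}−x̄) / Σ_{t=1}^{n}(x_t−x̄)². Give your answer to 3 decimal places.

Mean x̄ = (36 + 39 + 31 + 31 + 30 + 35 + 30)/7 = 33.1429
Deviations from mean: 2.8571, 5.8571, -2.1429, -2.1429, -3.1429, 1.8571, -3.1429
Σ(x_t−x̄)(x_{t+1}−x̄) = (16.7347) + (-12.5510) + (4.5918) + (6.7347) + (-5.8367) + (-5.8367) = 3.8367
Denominator Σ(x_t−x̄)² = 74.8571
r_1 = 3.8367 / 74.8571 = 0.051

0.051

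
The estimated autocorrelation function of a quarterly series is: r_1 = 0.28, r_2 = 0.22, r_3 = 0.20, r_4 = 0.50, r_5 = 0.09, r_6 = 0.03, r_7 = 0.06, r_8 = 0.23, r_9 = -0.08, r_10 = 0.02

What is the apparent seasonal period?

4

The largest autocorrelation is r_4 = 0.50; the remaining lags stay at or below 0.28. The elevated value at lag 1 (0.28), dropping to 0.22 at lag 2, reflects decaying short-term dependence rather than seasonality.
The dominant spike at lag 4 indicates a seasonal period of 4.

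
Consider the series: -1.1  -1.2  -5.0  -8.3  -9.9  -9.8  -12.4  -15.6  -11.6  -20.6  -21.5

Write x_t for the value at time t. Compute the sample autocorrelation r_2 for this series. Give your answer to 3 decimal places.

Mean x̄ = (-1.1 − 1.2 − 5.0 − 8.3 − 9.9 − 9.8 − 12.4 − 15.6 − 11.6 − 20.6 − 21.5)/11 = -10.6364
Numerator Σ_{t=1}^{9}(x_t−x̄)(x_{t+2}−x̄) = 138.0755
Denominator Σ(x_t−x̄)² = 464.4255
r_2 = 138.0755 / 464.4255 = 0.297

0.297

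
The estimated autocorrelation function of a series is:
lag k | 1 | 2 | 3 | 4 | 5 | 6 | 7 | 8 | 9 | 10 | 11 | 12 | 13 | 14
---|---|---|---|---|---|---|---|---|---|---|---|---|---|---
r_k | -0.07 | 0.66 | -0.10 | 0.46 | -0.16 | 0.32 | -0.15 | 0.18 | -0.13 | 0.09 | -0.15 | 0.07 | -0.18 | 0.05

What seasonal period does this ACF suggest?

The largest autocorrelation is r_2 = 0.66, with weaker echoes at lags 4 (0.46), 6 (0.32) and 8 (0.18); the remaining lags stay at or below 0.09.
The dominant spike at lag 2 indicates a seasonal period of 2.

2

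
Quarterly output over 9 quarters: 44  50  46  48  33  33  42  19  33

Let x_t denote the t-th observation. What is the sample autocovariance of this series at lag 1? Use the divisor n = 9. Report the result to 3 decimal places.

24.247

Mean x̄ = (44 + 50 + 46 + 48 + 33 + 33 + 42 + 19 + 33)/9 = 38.6667
Σ_{t=1}^{8}(x_t−x̄)(x_{t+1}−x̄) = 218.2222
γ_1 = 218.2222 / 9 = 24.247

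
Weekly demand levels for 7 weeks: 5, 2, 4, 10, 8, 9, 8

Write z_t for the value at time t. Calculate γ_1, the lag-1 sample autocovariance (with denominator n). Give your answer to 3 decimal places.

3.137

Mean z̄ = (5 + 2 + 4 + 10 + 8 + 9 + 8)/7 = 6.5714
Deviations: -1.5714, -4.5714, -2.5714, 3.4286, 1.4286, 2.4286, 1.4286
Σ_{t=1}^{6}(z_t−z̄)(z_{t+1}−z̄) = 21.9592
γ_1 = 21.9592 / 7 = 3.137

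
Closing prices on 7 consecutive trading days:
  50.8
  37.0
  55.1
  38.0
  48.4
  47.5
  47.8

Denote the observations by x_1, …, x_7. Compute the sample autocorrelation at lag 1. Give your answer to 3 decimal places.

-0.802

Mean x̄ = (50.8 + 37.0 + 55.1 + 38.0 + 48.4 + 47.5 + 47.8)/7 = 46.3714
Deviations from mean: 4.4286, -9.3714, 8.7286, -8.3714, 2.0286, 1.1286, 1.4286
Numerator Σ_{t=1}^{6}(x_t−x̄)(x_{t+1}−x̄) = -209.4522
Denominator Σ(x_t−x̄)² = 261.1343
r_1 = -209.4522 / 261.1343 = -0.802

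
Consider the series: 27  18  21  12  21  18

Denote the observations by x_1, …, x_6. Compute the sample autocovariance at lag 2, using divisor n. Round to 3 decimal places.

6.000

Mean x̄ = (27 + 18 + 21 + 12 + 21 + 18)/6 = 19.5000
Σ_{t=1}^{4}(x_t−x̄)(x_{t+2}−x̄) = 36.0000
γ_2 = 36.0000 / 6 = 6.000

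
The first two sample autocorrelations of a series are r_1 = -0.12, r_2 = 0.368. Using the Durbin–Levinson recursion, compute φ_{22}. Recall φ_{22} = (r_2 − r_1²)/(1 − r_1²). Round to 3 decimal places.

φ_{22} = (r_2 − r_1²) / (1 − r_1²)
r_1² = (-0.12)² = 0.0144
Numerator = 0.368 − 0.0144 = 0.3536; denominator = 1 − 0.0144 = 0.9856
φ_{22} = 0.3536 / 0.9856 = 0.359

0.359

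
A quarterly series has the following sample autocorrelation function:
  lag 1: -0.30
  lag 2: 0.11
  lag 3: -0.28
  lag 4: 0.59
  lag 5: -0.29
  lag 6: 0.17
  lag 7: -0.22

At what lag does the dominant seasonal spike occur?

The largest autocorrelation is r_4 = 0.59; the remaining lags stay at or below 0.17.
The dominant spike at lag 4 indicates a seasonal period of 4.

4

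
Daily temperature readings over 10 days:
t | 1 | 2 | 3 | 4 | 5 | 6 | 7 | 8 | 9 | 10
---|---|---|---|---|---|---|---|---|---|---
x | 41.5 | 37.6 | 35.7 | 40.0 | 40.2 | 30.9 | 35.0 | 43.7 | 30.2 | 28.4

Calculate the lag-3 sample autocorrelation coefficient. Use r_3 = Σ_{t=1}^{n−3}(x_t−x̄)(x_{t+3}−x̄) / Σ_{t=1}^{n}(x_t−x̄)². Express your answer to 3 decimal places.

Mean x̄ = (41.5 + 37.6 + 35.7 + 40.0 + 40.2 + 30.9 + 35.0 + 43.7 + 30.2 + 28.4)/10 = 36.3200
Σ(x_t−x̄)(x_{t+3}−x̄) = (19.0624) + (4.9664) + (3.3604) + (-4.8576) + (28.6344) + (33.1704) + (10.4544) = 94.7908
Denominator Σ(x_t−x̄)² = 243.2160
r_3 = 94.7908 / 243.2160 = 0.390

0.390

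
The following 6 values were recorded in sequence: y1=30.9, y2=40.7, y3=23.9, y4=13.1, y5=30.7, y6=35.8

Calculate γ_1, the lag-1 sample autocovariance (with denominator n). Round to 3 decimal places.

Mean ȳ = (30.9 + 40.7 + 23.9 + 13.1 + 30.7 + 35.8)/6 = 29.1833
Σ_{t=1}^{5}(y_t−ȳ)(y_{t+1}−ȳ) = 29.5397
γ_1 = 29.5397 / 6 = 4.923

4.923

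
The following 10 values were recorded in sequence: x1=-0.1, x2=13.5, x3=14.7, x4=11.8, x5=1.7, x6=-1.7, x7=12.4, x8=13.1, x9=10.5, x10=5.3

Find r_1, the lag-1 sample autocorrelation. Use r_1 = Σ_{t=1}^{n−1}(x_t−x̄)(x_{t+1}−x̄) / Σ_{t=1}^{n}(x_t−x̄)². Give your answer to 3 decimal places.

0.113

Mean x̄ = (-0.1 + 13.5 + 14.7 + 11.8 + 1.7 − 1.7 + 12.4 + 13.1 + 10.5 + 5.3)/10 = 8.1200
Numerator Σ_{t=1}^{9}(x_t−x̄)(x_{t+1}−x̄) = 39.2356
Denominator Σ(x_t−x̄)² = 347.7360
r_1 = 39.2356 / 347.7360 = 0.113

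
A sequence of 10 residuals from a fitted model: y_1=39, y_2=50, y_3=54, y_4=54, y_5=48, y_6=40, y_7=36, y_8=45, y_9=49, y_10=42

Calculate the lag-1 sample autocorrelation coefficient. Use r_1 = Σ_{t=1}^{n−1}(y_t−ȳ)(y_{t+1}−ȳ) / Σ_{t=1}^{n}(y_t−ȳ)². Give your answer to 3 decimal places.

0.361

Mean ȳ = (39 + 50 + 54 + 54 + 48 + 40 + 36 + 45 + 49 + 42)/10 = 45.7000
Numerator Σ_{t=1}^{9}(y_t−ȳ)(y_{t+1}−ȳ) = 129.3100
Denominator Σ(y_t−ȳ)² = 358.1000
r_1 = 129.3100 / 358.1000 = 0.361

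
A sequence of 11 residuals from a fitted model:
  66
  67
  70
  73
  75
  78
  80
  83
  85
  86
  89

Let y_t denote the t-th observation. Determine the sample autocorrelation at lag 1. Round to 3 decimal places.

0.740

Mean ȳ = (66 + 67 + 70 + 73 + 75 + 78 + 80 + 83 + 85 + 86 + 89)/11 = 77.4545
Numerator Σ_{t=1}^{10}(y_t−ȳ)(y_{t+1}−ȳ) = 460.9752
Denominator Σ(y_t−ȳ)² = 622.7273
r_1 = 460.9752 / 622.7273 = 0.740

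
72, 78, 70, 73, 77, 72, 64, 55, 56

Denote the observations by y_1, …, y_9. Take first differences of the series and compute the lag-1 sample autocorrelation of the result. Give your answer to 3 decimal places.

-0.102

First differences Δy: 6, -8, 3, 4, -5, -8, -9, 1
Mean of differences = -2.0000
Numerator Σ(Δy_t−Δȳ)(Δy_{t+1}−Δȳ) = -27.0000
Denominator Σ(Δy_t−Δȳ)² = 264.0000
r_1(Δy) = -27.0000 / 264.0000 = -0.102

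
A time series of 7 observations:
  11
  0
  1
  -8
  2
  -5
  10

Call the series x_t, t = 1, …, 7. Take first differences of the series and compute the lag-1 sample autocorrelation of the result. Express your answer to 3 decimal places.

-0.496

First differences Δx: -11, 1, -9, 10, -7, 15
Mean of differences = -0.1667
Numerator Σ(Δx_t−Δx̄)(Δx_{t+1}−Δx̄) = -285.8611
Denominator Σ(Δx_t−Δx̄)² = 576.8333
r_1(Δx) = -285.8611 / 576.8333 = -0.496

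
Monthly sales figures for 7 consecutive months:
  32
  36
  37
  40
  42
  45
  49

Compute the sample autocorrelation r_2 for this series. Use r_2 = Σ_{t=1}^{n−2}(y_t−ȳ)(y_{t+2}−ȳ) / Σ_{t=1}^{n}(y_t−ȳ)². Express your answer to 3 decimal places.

Mean ȳ = (32 + 36 + 37 + 40 + 42 + 45 + 49)/7 = 40.1429
Deviations from mean: -8.1429, -4.1429, -3.1429, -0.1429, 1.8571, 4.8571, 8.8571
Σ(y_t−ȳ)(y_{t+2}−ȳ) = (25.5918) + (0.5918) + (-5.8367) + (-0.6939) + (16.4490) = 36.1020
Denominator Σ(y_t−ȳ)² = 198.8571
r_2 = 36.1020 / 198.8571 = 0.182

0.182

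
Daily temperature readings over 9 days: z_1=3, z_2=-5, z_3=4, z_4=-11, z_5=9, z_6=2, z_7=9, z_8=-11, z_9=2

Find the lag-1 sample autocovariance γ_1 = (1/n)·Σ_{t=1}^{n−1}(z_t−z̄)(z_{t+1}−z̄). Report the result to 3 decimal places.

-29.154

Mean z̄ = (3 − 5 + 4 − 11 + 9 + 2 + 9 − 11 + 2)/9 = 0.2222
Σ_{t=1}^{8}(z_t−z̄)(z_{t+1}−z̄) = -262.3827
γ_1 = -262.3827 / 9 = -29.154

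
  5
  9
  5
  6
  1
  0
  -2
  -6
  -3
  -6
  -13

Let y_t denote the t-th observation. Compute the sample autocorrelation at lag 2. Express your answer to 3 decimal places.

0.388

Mean ȳ = (5 + 9 + 5 + 6 + 1 + 0 − 2 − 6 − 3 − 6 − 13)/11 = -0.3636
Numerator Σ_{t=1}^{9}(y_t−ȳ)(y_{t+2}−ȳ) = 163.0992
Denominator Σ(y_t−ȳ)² = 420.5455
r_2 = 163.0992 / 420.5455 = 0.388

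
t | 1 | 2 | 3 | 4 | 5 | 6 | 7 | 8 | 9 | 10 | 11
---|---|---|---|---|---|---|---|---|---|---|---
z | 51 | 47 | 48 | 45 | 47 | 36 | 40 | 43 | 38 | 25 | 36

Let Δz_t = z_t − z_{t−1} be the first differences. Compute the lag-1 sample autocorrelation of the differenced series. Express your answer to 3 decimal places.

First differences Δz: -4, 1, -3, 2, -11, 4, 3, -5, -13, 11
Mean of differences = -1.5000
Numerator Σ(Δz_t−Δz̄)(Δz_{t+1}−Δz̄) = -195.2500
Denominator Σ(Δz_t−Δz̄)² = 468.5000
r_1(Δz) = -195.2500 / 468.5000 = -0.417

-0.417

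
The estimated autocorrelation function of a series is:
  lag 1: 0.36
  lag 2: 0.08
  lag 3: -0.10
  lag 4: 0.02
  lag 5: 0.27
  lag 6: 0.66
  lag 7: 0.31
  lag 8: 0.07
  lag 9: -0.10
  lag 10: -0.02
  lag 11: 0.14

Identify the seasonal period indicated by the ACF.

6

The largest autocorrelation is r_6 = 0.66; the remaining lags stay at or below 0.36. The elevated value at lag 1 (0.36), dropping to 0.08 at lag 2, reflects decaying short-term dependence rather than seasonality.
The dominant spike at lag 6 indicates a seasonal period of 6.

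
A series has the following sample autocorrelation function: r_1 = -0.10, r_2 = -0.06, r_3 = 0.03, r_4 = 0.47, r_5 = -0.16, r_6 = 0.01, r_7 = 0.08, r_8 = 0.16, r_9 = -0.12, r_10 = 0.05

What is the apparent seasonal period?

The largest autocorrelation is r_4 = 0.47, with a weaker echo at lag 8 (0.16); the remaining lags stay at or below 0.08.
The dominant spike at lag 4 indicates a seasonal period of 4.

4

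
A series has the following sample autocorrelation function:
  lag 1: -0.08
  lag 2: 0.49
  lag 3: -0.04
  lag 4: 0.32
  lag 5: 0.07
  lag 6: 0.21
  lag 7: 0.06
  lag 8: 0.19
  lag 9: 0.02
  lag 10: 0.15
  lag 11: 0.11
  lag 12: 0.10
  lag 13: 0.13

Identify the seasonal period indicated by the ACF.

The largest autocorrelation is r_2 = 0.49, with weaker echoes at lags 4 (0.32), 6 (0.21), 8 (0.19) and 10 (0.15); the remaining lags stay at or below 0.13.
The dominant spike at lag 2 indicates a seasonal period of 2.

2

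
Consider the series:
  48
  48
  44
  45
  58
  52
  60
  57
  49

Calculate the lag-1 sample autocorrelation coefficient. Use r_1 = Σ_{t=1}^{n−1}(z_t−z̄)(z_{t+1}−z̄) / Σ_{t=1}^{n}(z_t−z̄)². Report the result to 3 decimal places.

Mean z̄ = (48 + 48 + 44 + 45 + 58 + 52 + 60 + 57 + 49)/9 = 51.2222
Numerator Σ_{t=1}^{8}(z_t−z̄)(z_{t+1}−z̄) = 86.3951
Denominator Σ(z_t−z̄)² = 273.5556
r_1 = 86.3951 / 273.5556 = 0.316

0.316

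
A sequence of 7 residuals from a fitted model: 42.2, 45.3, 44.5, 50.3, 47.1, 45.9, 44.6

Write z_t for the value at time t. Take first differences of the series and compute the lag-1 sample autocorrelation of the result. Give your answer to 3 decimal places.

-0.367

First differences Δz: 3.1, -0.8, 5.8, -3.2, -1.2, -1.3
Mean of differences = 0.4000
Numerator Σ(Δz_t−Δz̄)(Δz_{t+1}−Δz̄) = -20.6800
Denominator Σ(Δz_t−Δz̄)² = 56.3000
r_1(Δz) = -20.6800 / 56.3000 = -0.367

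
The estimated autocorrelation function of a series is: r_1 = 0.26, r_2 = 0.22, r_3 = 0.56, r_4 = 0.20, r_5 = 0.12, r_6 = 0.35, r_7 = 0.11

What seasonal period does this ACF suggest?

The largest autocorrelation is r_3 = 0.56, with a weaker echo at lag 6 (0.35); the remaining lags stay at or below 0.26. The elevated value at lag 1 (0.26), dropping to 0.22 at lag 2, reflects decaying short-term dependence rather than seasonality.
The dominant spike at lag 3 indicates a seasonal period of 3.

3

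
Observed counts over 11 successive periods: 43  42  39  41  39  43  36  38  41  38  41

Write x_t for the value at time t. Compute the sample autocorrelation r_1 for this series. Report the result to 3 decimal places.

Mean x̄ = (43 + 42 + 39 + 41 + 39 + 43 + 36 + 38 + 41 + 38 + 41)/11 = 40.0909
Numerator Σ_{t=1}^{10}(x_t−x̄)(x_{t+1}−x̄) = -10.7355
Denominator Σ(x_t−x̄)² = 50.9091
r_1 = -10.7355 / 50.9091 = -0.211

-0.211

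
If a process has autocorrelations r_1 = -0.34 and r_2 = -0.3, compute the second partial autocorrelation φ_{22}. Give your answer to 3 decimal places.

-0.470

φ_{22} = (r_2 − r_1²) / (1 − r_1²)
r_1² = (-0.34)² = 0.1156
Numerator = -0.3 − 0.1156 = -0.4156; denominator = 1 − 0.1156 = 0.8844
φ_{22} = -0.4156 / 0.8844 = -0.470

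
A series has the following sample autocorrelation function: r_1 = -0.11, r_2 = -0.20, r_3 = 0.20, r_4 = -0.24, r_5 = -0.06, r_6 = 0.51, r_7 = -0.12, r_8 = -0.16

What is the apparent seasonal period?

6

The largest autocorrelation is r_6 = 0.51; the remaining lags stay at or below 0.20.
The dominant spike at lag 6 indicates a seasonal period of 6.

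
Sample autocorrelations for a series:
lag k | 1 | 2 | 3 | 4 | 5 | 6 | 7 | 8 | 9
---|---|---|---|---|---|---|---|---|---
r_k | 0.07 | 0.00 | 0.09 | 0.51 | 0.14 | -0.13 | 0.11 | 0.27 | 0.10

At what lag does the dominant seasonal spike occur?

The largest autocorrelation is r_4 = 0.51, with a weaker echo at lag 8 (0.27); the remaining lags stay at or below 0.14.
The dominant spike at lag 4 indicates a seasonal period of 4.

4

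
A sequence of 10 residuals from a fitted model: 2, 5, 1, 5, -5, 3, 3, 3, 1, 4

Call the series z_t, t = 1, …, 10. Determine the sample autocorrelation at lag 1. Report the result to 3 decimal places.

-0.463

Mean z̄ = (2 + 5 + 1 + 5 − 5 + 3 + 3 + 3 + 1 + 4)/10 = 2.2000
Numerator Σ_{t=1}^{9}(z_t−z̄)(z_{t+1}−z̄) = -35.0400
Denominator Σ(z_t−z̄)² = 75.6000
r_1 = -35.0400 / 75.6000 = -0.463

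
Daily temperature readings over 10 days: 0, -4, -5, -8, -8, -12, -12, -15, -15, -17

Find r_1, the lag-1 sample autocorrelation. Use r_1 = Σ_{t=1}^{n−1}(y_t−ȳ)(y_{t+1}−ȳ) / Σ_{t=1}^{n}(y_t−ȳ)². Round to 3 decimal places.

Mean ȳ = (0 − 4 − 5 − 8 − 8 − 12 − 12 − 15 − 15 − 17)/10 = -9.6000
Numerator Σ_{t=1}^{9}(y_t−ȳ)(y_{t+1}−ȳ) = 173.4400
Denominator Σ(y_t−ȳ)² = 274.4000
r_1 = 173.4400 / 274.4000 = 0.632

0.632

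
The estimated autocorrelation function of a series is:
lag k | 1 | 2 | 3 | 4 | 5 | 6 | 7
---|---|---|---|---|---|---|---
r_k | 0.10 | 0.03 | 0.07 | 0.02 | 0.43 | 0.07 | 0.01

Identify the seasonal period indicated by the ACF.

5

The largest autocorrelation is r_5 = 0.43; the remaining lags stay at or below 0.10.
The dominant spike at lag 5 indicates a seasonal period of 5.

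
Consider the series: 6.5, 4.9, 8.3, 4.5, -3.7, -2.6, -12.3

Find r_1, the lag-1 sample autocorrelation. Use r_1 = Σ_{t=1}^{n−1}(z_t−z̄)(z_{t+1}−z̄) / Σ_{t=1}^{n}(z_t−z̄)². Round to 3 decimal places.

0.388

Mean z̄ = (6.5 + 4.9 + 8.3 + 4.5 − 3.7 − 2.6 − 12.3)/7 = 0.8000
Σ(z_t−z̄)(z_{t+1}−z̄) = (23.3700) + (30.7500) + (27.7500) + (-16.6500) + (15.3000) + (44.5400) = 125.0600
Denominator Σ(z_t−z̄)² = 322.6600
r_1 = 125.0600 / 322.6600 = 0.388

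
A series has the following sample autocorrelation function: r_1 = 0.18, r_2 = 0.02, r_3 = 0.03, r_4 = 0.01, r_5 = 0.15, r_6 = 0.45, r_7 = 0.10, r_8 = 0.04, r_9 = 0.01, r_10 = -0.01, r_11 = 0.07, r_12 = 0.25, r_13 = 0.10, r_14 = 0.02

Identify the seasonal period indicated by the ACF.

The largest autocorrelation is r_6 = 0.45, with a weaker echo at lag 12 (0.25); the remaining lags stay at or below 0.18.
The dominant spike at lag 6 indicates a seasonal period of 6.

6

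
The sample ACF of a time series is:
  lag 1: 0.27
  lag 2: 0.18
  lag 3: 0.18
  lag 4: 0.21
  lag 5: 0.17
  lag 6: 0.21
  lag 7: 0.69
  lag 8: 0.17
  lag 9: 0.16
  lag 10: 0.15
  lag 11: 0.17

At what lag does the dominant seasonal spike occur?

The largest autocorrelation is r_7 = 0.69; the remaining lags stay at or below 0.27. The elevated value at lag 1 (0.27), dropping to 0.18 at lag 2, reflects decaying short-term dependence rather than seasonality.
The dominant spike at lag 7 indicates a seasonal period of 7.

7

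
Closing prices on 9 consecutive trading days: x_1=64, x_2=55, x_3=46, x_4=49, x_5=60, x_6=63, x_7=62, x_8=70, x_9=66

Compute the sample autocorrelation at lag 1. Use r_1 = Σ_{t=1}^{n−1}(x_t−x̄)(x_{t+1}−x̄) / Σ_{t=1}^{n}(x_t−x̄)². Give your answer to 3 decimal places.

0.558

Mean x̄ = (64 + 55 + 46 + 49 + 60 + 63 + 62 + 70 + 66)/9 = 59.4444
Numerator Σ_{t=1}^{8}(x_t−x̄)(x_{t+1}−x̄) = 281.3580
Denominator Σ(x_t−x̄)² = 504.2222
r_1 = 281.3580 / 504.2222 = 0.558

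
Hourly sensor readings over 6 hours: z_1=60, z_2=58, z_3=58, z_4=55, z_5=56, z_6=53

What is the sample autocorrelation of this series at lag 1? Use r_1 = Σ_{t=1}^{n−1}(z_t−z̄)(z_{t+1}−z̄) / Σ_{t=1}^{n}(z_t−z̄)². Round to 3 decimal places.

Mean z̄ = (60 + 58 + 58 + 55 + 56 + 53)/6 = 56.6667
Deviations from mean: 3.3333, 1.3333, 1.3333, -1.6667, -0.6667, -3.6667
Σ(z_t−z̄)(z_{t+1}−z̄) = (4.4444) + (1.7778) + (-2.2222) + (1.1111) + (2.4444) = 7.5556
Denominator Σ(z_t−z̄)² = 31.3333
r_1 = 7.5556 / 31.3333 = 0.241

0.241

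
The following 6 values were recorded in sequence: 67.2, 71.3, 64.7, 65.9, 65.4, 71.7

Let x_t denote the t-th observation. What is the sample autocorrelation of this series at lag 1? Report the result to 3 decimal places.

Mean x̄ = (67.2 + 71.3 + 64.7 + 65.9 + 65.4 + 71.7)/6 = 67.7000
Numerator Σ_{t=1}^{5}(x_t−x̄)(x_{t+1}−x̄) = -12.2600
Denominator Σ(x_t−x̄)² = 46.7400
r_1 = -12.2600 / 46.7400 = -0.262

-0.262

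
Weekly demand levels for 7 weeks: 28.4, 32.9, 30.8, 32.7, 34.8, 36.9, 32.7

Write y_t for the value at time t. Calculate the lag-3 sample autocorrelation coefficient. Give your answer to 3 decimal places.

-0.171

Mean ȳ = (28.4 + 32.9 + 30.8 + 32.7 + 34.8 + 36.9 + 32.7)/7 = 32.7429
Deviations from mean: -4.3429, 0.1571, -1.9429, -0.0429, 2.0571, 4.1571, -0.0429
Numerator Σ_{t=1}^{4}(y_t−ȳ)(y_{t+3}−ȳ) = -7.5655
Denominator Σ(y_t−ȳ)² = 44.1771
r_3 = -7.5655 / 44.1771 = -0.171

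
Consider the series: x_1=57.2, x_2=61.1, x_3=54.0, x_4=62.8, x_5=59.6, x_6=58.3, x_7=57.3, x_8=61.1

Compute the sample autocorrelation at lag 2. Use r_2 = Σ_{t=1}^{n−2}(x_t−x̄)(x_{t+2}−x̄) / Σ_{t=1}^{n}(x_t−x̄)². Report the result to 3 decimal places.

Mean x̄ = (57.2 + 61.1 + 54.0 + 62.8 + 59.6 + 58.3 + 57.3 + 61.1)/8 = 58.9250
Deviations from mean: -1.7250, 2.1750, -4.9250, 3.8750, 0.6750, -0.6250, -1.6250, 2.1750
Σ(x_t−x̄)(x_{t+2}−x̄) = (8.4956) + (8.4281) + (-3.3244) + (-2.4219) + (-1.0969) + (-1.3594) = 8.7213
Denominator Σ(x_t−x̄)² = 55.1950
r_2 = 8.7213 / 55.1950 = 0.158

0.158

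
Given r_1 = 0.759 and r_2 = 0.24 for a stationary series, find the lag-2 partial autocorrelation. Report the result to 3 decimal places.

φ_{22} = (r_2 − r_1²) / (1 − r_1²)
r_1² = (0.759)² = 0.576081
Numerator = 0.24 − 0.5761 = -0.3361; denominator = 1 − 0.5761 = 0.4239
φ_{22} = -0.3361 / 0.4239 = -0.793

-0.793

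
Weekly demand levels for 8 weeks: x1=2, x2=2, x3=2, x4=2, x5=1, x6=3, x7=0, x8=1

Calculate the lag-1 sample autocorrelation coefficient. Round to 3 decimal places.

-0.322

Mean x̄ = (2 + 2 + 2 + 2 + 1 + 3 + 0 + 1)/8 = 1.6250
Deviations from mean: 0.3750, 0.3750, 0.3750, 0.3750, -0.6250, 1.3750, -1.6250, -0.6250
Numerator Σ_{t=1}^{7}(x_t−x̄)(x_{t+1}−x̄) = -1.8906
Denominator Σ(x_t−x̄)² = 5.8750
r_1 = -1.8906 / 5.8750 = -0.322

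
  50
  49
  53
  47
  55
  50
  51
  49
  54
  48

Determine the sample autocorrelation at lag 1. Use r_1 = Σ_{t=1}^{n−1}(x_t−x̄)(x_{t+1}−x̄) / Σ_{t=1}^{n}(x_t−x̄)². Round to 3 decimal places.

Mean x̄ = (50 + 49 + 53 + 47 + 55 + 50 + 51 + 49 + 54 + 48)/10 = 50.6000
Numerator Σ_{t=1}^{9}(x_t−x̄)(x_{t+1}−x̄) = -45.1600
Denominator Σ(x_t−x̄)² = 62.4000
r_1 = -45.1600 / 62.4000 = -0.724

-0.724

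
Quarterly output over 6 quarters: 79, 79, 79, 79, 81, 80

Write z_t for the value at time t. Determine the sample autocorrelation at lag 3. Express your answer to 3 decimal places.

Mean z̄ = (79 + 79 + 79 + 79 + 81 + 80)/6 = 79.5000
Σ(z_t−z̄)(z_{t+3}−z̄) = (0.2500) + (-0.7500) + (-0.2500) = -0.7500
Denominator Σ(z_t−z̄)² = 3.5000
r_3 = -0.7500 / 3.5000 = -0.214

-0.214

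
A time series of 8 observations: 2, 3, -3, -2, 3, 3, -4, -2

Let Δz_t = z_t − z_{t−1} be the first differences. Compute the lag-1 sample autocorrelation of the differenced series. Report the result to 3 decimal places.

-0.223

First differences Δz: 1, -6, 1, 5, 0, -7, 2
Mean of differences = -0.5714
Numerator Σ(Δz_t−Δz̄)(Δz_{t+1}−Δz̄) = -25.3265
Denominator Σ(Δz_t−Δz̄)² = 113.7143
r_1(Δz) = -25.3265 / 113.7143 = -0.223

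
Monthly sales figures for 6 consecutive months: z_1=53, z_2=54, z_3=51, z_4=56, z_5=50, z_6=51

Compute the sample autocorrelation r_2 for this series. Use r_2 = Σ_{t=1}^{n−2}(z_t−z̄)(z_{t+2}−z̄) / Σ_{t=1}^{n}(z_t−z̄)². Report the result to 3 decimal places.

0.118

Mean z̄ = (53 + 54 + 51 + 56 + 50 + 51)/6 = 52.5000
Σ(z_t−z̄)(z_{t+2}−z̄) = (-0.7500) + (5.2500) + (3.7500) + (-5.2500) = 3.0000
Denominator Σ(z_t−z̄)² = 25.5000
r_2 = 3.0000 / 25.5000 = 0.118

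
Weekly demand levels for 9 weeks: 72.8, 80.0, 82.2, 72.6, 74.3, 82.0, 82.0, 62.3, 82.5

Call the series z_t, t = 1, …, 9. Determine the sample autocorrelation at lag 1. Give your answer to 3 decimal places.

Mean z̄ = (72.8 + 80.0 + 82.2 + 72.6 + 74.3 + 82.0 + 82.0 + 62.3 + 82.5)/9 = 76.7444
Numerator Σ_{t=1}^{8}(z_t−z̄)(z_{t+1}−z̄) = -151.8353
Denominator Σ(z_t−z̄)² = 376.0822
r_1 = -151.8353 / 376.0822 = -0.404

-0.404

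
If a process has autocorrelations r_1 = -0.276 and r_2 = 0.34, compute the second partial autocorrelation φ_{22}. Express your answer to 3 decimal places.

φ_{22} = (r_2 − r_1²) / (1 − r_1²)
r_1² = (-0.276)² = 0.076176
Numerator = 0.34 − 0.0762 = 0.2638; denominator = 1 − 0.0762 = 0.9238
φ_{22} = 0.2638 / 0.9238 = 0.286

0.286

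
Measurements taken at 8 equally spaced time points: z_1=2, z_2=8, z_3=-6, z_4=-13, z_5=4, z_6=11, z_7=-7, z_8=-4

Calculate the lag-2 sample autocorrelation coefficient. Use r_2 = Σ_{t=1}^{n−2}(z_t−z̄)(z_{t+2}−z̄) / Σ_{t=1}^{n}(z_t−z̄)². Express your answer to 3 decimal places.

-0.759

Mean z̄ = (2 + 8 − 6 − 13 + 4 + 11 − 7 − 4)/8 = -0.6250
Deviations from mean: 2.6250, 8.6250, -5.3750, -12.3750, 4.6250, 11.6250, -6.3750, -3.3750
Numerator Σ_{t=1}^{6}(z_t−z̄)(z_{t+2}−z̄) = -358.2813
Denominator Σ(z_t−z̄)² = 471.8750
r_2 = -358.2813 / 471.8750 = -0.759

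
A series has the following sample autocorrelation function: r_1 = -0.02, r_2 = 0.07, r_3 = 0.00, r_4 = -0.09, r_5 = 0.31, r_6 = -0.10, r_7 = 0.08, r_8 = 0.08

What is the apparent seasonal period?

The largest autocorrelation is r_5 = 0.31; the remaining lags stay at or below 0.08.
The dominant spike at lag 5 indicates a seasonal period of 5.

5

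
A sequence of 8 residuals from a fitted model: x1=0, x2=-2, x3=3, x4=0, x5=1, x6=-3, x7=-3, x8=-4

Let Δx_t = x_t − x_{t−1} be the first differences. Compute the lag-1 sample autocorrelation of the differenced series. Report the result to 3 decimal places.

-0.612

First differences Δx: -2, 5, -3, 1, -4, 0, -1
Mean of differences = -0.5714
Numerator Σ(Δx_t−Δx̄)(Δx_{t+1}−Δx̄) = -32.8980
Denominator Σ(Δx_t−Δx̄)² = 53.7143
r_1(Δx) = -32.8980 / 53.7143 = -0.612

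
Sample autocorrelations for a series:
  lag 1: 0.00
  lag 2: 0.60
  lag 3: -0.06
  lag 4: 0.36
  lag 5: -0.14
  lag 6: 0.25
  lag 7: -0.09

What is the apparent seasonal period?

The largest autocorrelation is r_2 = 0.60, with weaker echoes at lags 4 (0.36) and 6 (0.25); the remaining lags stay at or below 0.00.
The dominant spike at lag 2 indicates a seasonal period of 2.

2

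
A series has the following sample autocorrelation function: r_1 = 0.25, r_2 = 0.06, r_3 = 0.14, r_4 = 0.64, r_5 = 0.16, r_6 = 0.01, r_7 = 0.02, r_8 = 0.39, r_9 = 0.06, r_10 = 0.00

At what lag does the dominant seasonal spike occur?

4

The largest autocorrelation is r_4 = 0.64, with a weaker echo at lag 8 (0.39); the remaining lags stay at or below 0.25. The elevated value at lag 1 (0.25), dropping to 0.06 at lag 2, reflects decaying short-term dependence rather than seasonality.
The dominant spike at lag 4 indicates a seasonal period of 4.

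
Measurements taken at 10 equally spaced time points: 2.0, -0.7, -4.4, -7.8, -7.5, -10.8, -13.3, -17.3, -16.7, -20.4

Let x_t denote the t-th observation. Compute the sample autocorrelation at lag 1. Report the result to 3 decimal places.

0.662

Mean x̄ = (2.0 − 0.7 − 4.4 − 7.8 − 7.5 − 10.8 − 13.3 − 17.3 − 16.7 − 20.4)/10 = -9.6900
Numerator Σ_{t=1}^{9}(x_t−x̄)(x_{t+1}−x̄) = 324.2589
Denominator Σ(x_t−x̄)² = 489.8490
r_1 = 324.2589 / 489.8490 = 0.662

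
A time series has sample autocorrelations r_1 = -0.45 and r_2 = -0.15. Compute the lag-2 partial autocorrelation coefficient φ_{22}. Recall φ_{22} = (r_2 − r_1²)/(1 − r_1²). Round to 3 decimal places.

φ_{22} = (r_2 − r_1²) / (1 − r_1²)
r_1² = (-0.45)² = 0.2025
Numerator = -0.15 − 0.2025 = -0.3525; denominator = 1 − 0.2025 = 0.7975
φ_{22} = -0.3525 / 0.7975 = -0.442

-0.442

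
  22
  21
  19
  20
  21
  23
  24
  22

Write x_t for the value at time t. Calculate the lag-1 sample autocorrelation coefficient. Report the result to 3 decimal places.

0.542

Mean x̄ = (22 + 21 + 19 + 20 + 21 + 23 + 24 + 22)/8 = 21.5000
Deviations from mean: 0.5000, -0.5000, -2.5000, -1.5000, -0.5000, 1.5000, 2.5000, 0.5000
Σ(x_t−x̄)(x_{t+1}−x̄) = (-0.2500) + (1.2500) + (3.7500) + (0.7500) + (-0.7500) + (3.7500) + (1.2500) = 9.7500
Denominator Σ(x_t−x̄)² = 18.0000
r_1 = 9.7500 / 18.0000 = 0.542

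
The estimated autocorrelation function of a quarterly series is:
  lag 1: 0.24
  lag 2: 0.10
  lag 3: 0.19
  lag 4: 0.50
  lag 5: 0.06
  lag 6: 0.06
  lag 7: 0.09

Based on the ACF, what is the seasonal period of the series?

4

The largest autocorrelation is r_4 = 0.50; the remaining lags stay at or below 0.24. The elevated value at lag 1 (0.24), dropping to 0.10 at lag 2, reflects decaying short-term dependence rather than seasonality.
The dominant spike at lag 4 indicates a seasonal period of 4.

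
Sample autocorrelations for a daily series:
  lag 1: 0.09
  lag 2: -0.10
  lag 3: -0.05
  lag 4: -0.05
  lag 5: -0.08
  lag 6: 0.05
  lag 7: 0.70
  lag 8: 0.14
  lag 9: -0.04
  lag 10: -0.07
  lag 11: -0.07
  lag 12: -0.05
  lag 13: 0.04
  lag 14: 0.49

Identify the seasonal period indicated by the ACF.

7

The largest autocorrelation is r_7 = 0.70, with a weaker echo at lag 14 (0.49); the remaining lags stay at or below 0.14.
The dominant spike at lag 7 indicates a seasonal period of 7.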